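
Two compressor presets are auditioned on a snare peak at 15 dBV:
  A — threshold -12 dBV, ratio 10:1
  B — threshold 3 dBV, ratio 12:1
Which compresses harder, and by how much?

A: GR = 27 − 27/10 = 24.3 dB.
B: GR = 12 − 12/12 = 11 dB.
A applies 13.3 dB more gain reduction.

A, by 13.3 dB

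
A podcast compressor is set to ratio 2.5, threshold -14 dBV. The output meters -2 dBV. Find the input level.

Post-compression overshoot = -2 − (-14) = 12 dB.
Undo the ratio: input overshoot = 12 × 2.5 = 30 dB, giving input = 16 dBV.

16 dBV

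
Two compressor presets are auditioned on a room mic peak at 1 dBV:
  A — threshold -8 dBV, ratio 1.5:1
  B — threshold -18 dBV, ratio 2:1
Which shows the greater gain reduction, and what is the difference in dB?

B, by 6.5 dB

A: GR = 9 − 9/1.5 = 3 dB.
B: GR = 19 − 19/2 = 9.5 dB.
B applies 6.5 dB more gain reduction.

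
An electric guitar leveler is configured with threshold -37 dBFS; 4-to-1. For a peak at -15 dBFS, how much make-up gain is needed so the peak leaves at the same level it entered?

16.5 dB

Overshoot 22 dB → 22/4 = 5.5 dB after compression, so the compressed level is -37 + 5.5 = -31.5 dBFS.
Make-up = target − compressed = -15 − (-31.5) = 16.5 dB.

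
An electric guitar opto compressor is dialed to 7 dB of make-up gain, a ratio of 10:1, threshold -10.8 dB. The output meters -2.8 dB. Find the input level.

Before make-up, the level was -2.8 − 7 = -9.8 dB.
That's 1 dB above the -10.8 dB threshold.
Before 10:1 compression the overshoot was 1 × 10 = 10 dB, so input = -10.8 + 10 = -0.8 dB.

-0.8 dB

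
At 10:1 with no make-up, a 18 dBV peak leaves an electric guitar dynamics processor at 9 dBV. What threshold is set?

Gain reduction = 18 − 9 = 9 dB; output overshoot = GR / (R − 1) = 9 / 9 = 1 dB.
Threshold = output − output overshoot = 9 − 1 = 8 dBV.

8 dBV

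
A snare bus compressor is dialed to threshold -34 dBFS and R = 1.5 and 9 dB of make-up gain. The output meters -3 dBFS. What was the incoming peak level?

-1 dBFS

Stripping the +9 dB make-up gives -12 dBFS at the gain stage.
Post-compression overshoot = -12 − (-34) = 22 dB.
Undo the ratio: input overshoot = 22 × 1.5 = 33 dB, giving input = -1 dBFS.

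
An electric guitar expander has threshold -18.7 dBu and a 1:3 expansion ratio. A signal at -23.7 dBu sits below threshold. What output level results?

-33.7 dBu

Below threshold, a 1:3 expander applies gain = (3−1)×(T − x) of attenuation.
(3−1) × 5 = 10 dB, so output = -23.7 − 10 = -33.7 dBu.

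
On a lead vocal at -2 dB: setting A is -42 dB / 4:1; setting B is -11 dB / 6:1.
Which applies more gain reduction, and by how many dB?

A, by 22.5 dB

A: GR = 40 − 40/4 = 30 dB.
B: GR = 9 − 9/6 = 7.5 dB.
A reduces 22.5 dB more.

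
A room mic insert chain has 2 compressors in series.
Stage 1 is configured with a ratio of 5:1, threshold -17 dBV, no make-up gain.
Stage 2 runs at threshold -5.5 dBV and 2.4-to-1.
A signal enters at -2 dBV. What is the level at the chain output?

Stage 1: 15 dB above -17 dBV, reduced 5:1 to 3 dB above → -14 dBV.
Stage 2: below threshold (-14 ≤ -5.5); passes unchanged; output -14 dBV.

-14 dBV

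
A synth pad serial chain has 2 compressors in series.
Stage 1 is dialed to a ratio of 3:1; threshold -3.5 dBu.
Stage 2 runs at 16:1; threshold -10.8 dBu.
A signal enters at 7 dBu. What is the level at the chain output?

-10.125 dBu

Stage 1: 7 dBu is 10.5 dB over -3.5 dBu; at 3:1 that becomes 3.5 dB over, giving 0 dBu.
Stage 2: 10.8 dB above -10.8 dBu, reduced 16:1 to 0.675 dB above → -10.125 dBu.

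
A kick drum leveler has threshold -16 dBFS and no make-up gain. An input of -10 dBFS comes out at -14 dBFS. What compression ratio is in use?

3:1

Input overshoot = -10 − (-16) = 6 dB; output overshoot = -14 − (-16) = 2 dB.
Ratio = 6 / 2 = 3.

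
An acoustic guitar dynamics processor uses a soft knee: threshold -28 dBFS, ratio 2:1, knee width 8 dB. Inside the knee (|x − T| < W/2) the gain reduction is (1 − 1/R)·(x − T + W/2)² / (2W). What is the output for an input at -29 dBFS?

x − T + W/2 = -29 − (-28) + 4 = 3.
GR = (1 − 1/2) × 3² / 16 = 0.5 × 9 / 16 = 0.28125 dB.
Output = -29 − 0.28125 = -29.28125 dBFS.

-29.28125 dBFS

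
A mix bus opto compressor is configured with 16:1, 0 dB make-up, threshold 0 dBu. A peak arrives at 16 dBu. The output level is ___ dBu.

1 dBu

Overshoot: 16 − 0 = 16 dB.
The 16 dB excess becomes 1 dB after 16:1 reduction.
Output = 0 + 1 = 1 dBu.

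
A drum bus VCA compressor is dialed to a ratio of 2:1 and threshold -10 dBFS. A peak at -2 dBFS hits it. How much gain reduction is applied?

4 dB

The signal is 8 dB above threshold.
A 2:1 ratio leaves 4 dB of that excess.
Gain reduction = 8 − 4 = 4 dB.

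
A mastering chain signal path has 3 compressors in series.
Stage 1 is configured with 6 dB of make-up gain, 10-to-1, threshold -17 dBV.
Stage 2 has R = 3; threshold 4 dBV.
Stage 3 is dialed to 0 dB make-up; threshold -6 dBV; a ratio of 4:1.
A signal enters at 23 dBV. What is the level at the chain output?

Stage 1: overshoot 40 dB → 40/10 = 4 dB → -13 dBV; +6 dB make-up → -7 dBV.
Stage 2: -7 dBV is at or below the 4 dBV threshold — no compression; output -7 dBV.
Stage 3: below threshold (-7 ≤ -6); passes unchanged; output -7 dBV.

-7 dBV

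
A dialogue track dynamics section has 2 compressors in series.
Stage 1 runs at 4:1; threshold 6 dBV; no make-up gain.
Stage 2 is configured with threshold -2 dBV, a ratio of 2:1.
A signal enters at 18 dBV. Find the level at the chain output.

3.5 dBV

Stage 1: overshoot 12 dB → 12/4 = 3 dB → 9 dBV.
Stage 2: 11 dB above -2 dBV, reduced 2:1 to 5.5 dB above → 3.5 dBV.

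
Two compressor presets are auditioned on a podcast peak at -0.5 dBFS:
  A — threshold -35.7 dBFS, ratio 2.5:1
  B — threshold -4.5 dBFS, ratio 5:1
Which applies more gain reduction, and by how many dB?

A, by 17.92 dB

A: GR = 35.2 − 35.2/2.5 = 21.12 dB.
B: GR = 4 − 4/5 = 3.2 dB.
Difference: 17.92 dB in favour of A.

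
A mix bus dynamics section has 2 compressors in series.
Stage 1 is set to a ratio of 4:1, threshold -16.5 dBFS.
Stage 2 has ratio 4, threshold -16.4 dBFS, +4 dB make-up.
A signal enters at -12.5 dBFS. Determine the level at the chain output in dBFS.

-12.175 dBFS

Stage 1: -12.5 dBFS is 4 dB over -16.5 dBFS; at 4:1 that becomes 1 dB over, giving -15.5 dBFS.
Stage 2: 0.9 dB above -16.4 dBFS, reduced 4:1 to 0.225 dB above → -16.175 dBFS; +4 dB make-up → -12.175 dBFS.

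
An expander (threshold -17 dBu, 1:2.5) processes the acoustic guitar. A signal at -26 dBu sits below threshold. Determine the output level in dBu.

The input is 9 dB below the -17 dBu threshold.
A 1:2.5 expander multiplies undershoot by 2.5: 9 × 2.5 = 22.5 dB below threshold.
Output = -17 − 22.5 = -39.5 dBu.

-39.5 dBu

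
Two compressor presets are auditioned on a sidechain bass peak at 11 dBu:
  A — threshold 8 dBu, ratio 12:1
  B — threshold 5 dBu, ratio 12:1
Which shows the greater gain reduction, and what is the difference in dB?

B, by 2.75 dB

A: 3 dB over, compressed to 0.25 dB over, so 2.75 dB of GR.
B: 6 dB over, compressed to 0.5 dB over, so 5.5 dB of GR.
B applies 2.75 dB more gain reduction.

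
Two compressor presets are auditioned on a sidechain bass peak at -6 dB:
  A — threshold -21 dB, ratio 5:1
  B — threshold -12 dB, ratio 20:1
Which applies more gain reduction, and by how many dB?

A, by 6.3 dB

A: 15 dB over, compressed to 3 dB over, so 12 dB of GR.
B: 6 dB over, compressed to 0.3 dB over, so 5.7 dB of GR.
Difference: 6.3 dB in favour of A.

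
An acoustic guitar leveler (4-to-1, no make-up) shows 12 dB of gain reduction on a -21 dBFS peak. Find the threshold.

Let T be the threshold. Output overshoot = (input overshoot)/R, so -33 − T = (-21 − T)/4.
4·(-33 − T) = -21 − T → 3·T = -132 − (-21) = -111.
T = -111/3 = -37 dBFS.

-37 dBFS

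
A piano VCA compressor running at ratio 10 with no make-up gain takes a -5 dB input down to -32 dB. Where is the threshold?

Input is 30 dB above T (since output overshoot × R = input overshoot: (-32 − T)·10 = -5 − T gives T = -35 dB).
Check: -35 + (-5 − (-35))/10 = -35 + 3 = -32 dB. ✓

-35 dB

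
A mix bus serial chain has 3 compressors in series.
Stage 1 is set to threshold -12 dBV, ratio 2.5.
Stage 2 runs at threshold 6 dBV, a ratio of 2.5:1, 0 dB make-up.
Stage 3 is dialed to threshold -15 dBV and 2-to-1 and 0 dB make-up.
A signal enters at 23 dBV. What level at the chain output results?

-6.5 dBV

Stage 1: 23 dBV is 35 dB over -12 dBV; at 2.5:1 that becomes 14 dB over, giving 2 dBV.
Stage 2: below threshold (2 ≤ 6); passes unchanged; output 2 dBV.
Stage 3: overshoot 17 dB → 17/2 = 8.5 dB → -6.5 dBV.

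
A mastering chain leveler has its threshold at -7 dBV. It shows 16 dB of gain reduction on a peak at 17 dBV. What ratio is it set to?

3:1

Input overshoot = 17 − (-7) = 24 dB.
Output overshoot = 24 − 16 = 8 dB.
Ratio = input overshoot / output overshoot = 24 / 8 = 3.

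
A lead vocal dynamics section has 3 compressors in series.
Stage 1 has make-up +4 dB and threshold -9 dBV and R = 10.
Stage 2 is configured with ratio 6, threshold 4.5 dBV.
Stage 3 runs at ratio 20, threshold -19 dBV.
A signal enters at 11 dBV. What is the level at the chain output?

-18.2 dBV

Stage 1: 20 dB above -9 dBV, reduced 10:1 to 2 dB above → -7 dBV; +4 dB make-up → -3 dBV.
Stage 2: -3 dBV is at or below the 4.5 dBV threshold — no compression; output -3 dBV.
Stage 3: 16 dB above -19 dBV, reduced 20:1 to 0.8 dB above → -18.2 dBV.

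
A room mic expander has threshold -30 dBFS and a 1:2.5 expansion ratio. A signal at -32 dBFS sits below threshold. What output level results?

The input is 2 dB below the -30 dBFS threshold.
A 1:2.5 expander multiplies undershoot by 2.5: 2 × 2.5 = 5 dB below threshold.
Output = -30 − 5 = -35 dBFS.

-35 dBFS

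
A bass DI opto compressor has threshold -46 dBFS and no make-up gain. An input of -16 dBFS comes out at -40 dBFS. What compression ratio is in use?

5:1

Input overshoot = -16 − (-46) = 30 dB; output overshoot = -40 − (-46) = 6 dB.
Ratio = 30 / 6 = 5.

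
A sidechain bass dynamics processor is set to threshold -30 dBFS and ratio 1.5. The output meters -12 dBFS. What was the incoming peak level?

-3 dBFS

Post-compression overshoot = -12 − (-30) = 18 dB.
Undo the ratio: input overshoot = 18 × 1.5 = 27 dB, giving input = -3 dBFS.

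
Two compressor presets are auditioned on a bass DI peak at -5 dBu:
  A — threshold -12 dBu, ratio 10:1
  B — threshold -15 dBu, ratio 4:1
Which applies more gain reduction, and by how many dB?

B, by 1.2 dB

A: overshoot 7 dB → output overshoot 0.7 dB → GR 6.3 dB.
B: overshoot 10 dB → output overshoot 2.5 dB → GR 7.5 dB.
B reduces 1.2 dB more.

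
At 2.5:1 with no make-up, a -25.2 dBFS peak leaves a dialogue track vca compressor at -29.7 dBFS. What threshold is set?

-32.7 dBFS

Gain reduction = -25.2 − (-29.7) = 4.5 dB; output overshoot = GR / (R − 1) = 4.5 / 1.5 = 3 dB.
Threshold = output − output overshoot = -29.7 − 3 = -32.7 dBFS.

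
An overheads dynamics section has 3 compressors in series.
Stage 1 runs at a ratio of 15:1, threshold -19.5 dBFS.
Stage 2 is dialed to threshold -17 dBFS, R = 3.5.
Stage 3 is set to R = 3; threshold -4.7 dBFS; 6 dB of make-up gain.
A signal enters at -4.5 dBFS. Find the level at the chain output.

Stage 1: 15 dB above -19.5 dBFS, reduced 15:1 to 1 dB above → -18.5 dBFS.
Stage 2: below threshold (-18.5 ≤ -17); passes unchanged; output -18.5 dBFS.
Stage 3: -18.5 dBFS ≤ -4.7 dBFS, so stage 3 doesn't engage; make-up brings it to -12.5 dBFS.

-12.5 dBFS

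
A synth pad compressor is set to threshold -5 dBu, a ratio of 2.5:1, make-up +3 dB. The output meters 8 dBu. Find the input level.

Before make-up, the level was 8 − 3 = 5 dBu.
Post-compression overshoot = 5 − (-5) = 10 dB.
Before 2.5:1 compression the overshoot was 10 × 2.5 = 25 dB, so input = -5 + 25 = 20 dBu.

20 dBu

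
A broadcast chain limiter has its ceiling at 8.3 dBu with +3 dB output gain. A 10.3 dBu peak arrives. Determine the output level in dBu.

The limiter clamps the peak to its 8.3 dBu ceiling.
Output gain then adds 3 dB: 8.3 + 3 = 11.3 dBu.

11.3 dBu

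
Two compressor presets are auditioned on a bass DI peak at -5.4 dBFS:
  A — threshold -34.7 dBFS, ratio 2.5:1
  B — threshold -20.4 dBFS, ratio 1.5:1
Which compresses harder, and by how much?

A, by 12.58 dB

A: GR = 29.3 − 29.3/2.5 = 17.58 dB.
B: GR = 15 − 15/1.5 = 5 dB.
A applies 12.58 dB more gain reduction.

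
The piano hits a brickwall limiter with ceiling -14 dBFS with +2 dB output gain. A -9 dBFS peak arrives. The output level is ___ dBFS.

The limiter clamps the peak to its -14 dBFS ceiling.
Output gain then adds 2 dB: -14 + 2 = -12 dBFS.

-12 dBFS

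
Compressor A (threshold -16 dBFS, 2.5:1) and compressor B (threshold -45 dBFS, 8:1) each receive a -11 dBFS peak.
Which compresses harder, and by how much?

A: 5 dB over, compressed to 2 dB over, so 3 dB of GR.
B: 34 dB over, compressed to 4.25 dB over, so 29.75 dB of GR.
Difference: 26.75 dB in favour of B.

B, by 26.75 dB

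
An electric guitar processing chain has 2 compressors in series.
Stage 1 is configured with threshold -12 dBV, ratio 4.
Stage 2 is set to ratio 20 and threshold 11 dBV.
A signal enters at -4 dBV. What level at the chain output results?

-10 dBV

Stage 1: overshoot 8 dB → 8/4 = 2 dB → -10 dBV.
Stage 2: -10 dBV ≤ 11 dBV, so stage 2 doesn't engage; output -10 dBV.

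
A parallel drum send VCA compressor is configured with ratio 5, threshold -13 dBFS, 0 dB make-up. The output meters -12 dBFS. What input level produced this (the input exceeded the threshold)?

-8 dBFS

The compressed level sits -12 − (-13) = 1 dB over threshold.
Undo the ratio: input overshoot = 1 × 5 = 5 dB, giving input = -8 dBFS.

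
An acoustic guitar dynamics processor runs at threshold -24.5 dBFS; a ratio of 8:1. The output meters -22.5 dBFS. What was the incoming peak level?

The compressed level sits -22.5 − (-24.5) = 2 dB over threshold.
Undo the ratio: input overshoot = 2 × 8 = 16 dB, giving input = -8.5 dBFS.

-8.5 dBFS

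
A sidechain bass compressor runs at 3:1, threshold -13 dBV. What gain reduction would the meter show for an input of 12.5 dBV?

Overshoot = 12.5 − (-13) = 25.5 dB.
At 3:1, output sits 25.5/3 = 8.5 dB above threshold.
So the signal is attenuated by 25.5 − 8.5 = 17 dB.

17 dB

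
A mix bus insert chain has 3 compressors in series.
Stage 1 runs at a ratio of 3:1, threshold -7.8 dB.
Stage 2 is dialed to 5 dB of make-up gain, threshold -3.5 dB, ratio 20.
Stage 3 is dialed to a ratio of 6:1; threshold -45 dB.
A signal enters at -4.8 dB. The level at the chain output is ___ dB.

Stage 1: -4.8 dB is 3 dB over -7.8 dB; at 3:1 that becomes 1 dB over, giving -6.8 dB.
Stage 2: -6.8 dB ≤ -3.5 dB, so stage 2 doesn't engage; make-up brings it to -1.8 dB.
Stage 3: -1.8 dB is 43.2 dB over -45 dB; at 6:1 that becomes 7.2 dB over, giving -37.8 dB.

-37.8 dB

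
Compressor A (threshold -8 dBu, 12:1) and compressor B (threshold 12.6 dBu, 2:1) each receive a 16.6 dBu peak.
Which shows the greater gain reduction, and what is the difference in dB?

A, by 20.55 dB

A: 24.6 dB over, compressed to 2.05 dB over, so 22.55 dB of GR.
B: 4 dB over, compressed to 2 dB over, so 2 dB of GR.
Difference: 20.55 dB in favour of A.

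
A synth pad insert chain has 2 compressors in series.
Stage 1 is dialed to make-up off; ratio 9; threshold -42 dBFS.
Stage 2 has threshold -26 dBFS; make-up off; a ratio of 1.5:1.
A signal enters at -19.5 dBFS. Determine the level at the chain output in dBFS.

Stage 1: overshoot 22.5 dB → 22.5/9 = 2.5 dB → -39.5 dBFS.
Stage 2: -39.5 dBFS is at or below the -26 dBFS threshold — no compression; output -39.5 dBFS.

-39.5 dBFS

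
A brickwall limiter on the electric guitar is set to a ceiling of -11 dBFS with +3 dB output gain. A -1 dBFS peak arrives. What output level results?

At ∞:1, everything above -11 dBFS is held at the ceiling.
Output gain then adds 3 dB: -11 + 3 = -8 dBFS.

-8 dBFS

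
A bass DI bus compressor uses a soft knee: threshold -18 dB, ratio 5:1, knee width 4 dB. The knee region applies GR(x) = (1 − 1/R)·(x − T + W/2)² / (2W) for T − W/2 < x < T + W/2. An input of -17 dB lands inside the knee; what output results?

x − T + W/2 = -17 − (-18) + 2 = 3.
GR = (1 − 1/5) × 3² / 8 = 0.8 × 9 / 8 = 0.9 dB.
Output = -17 − 0.9 = -17.9 dB.

-17.9 dB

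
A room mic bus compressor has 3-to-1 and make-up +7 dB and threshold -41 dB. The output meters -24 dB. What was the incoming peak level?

-11 dB

Remove make-up: -24 − 7 = -31 dB.
That's 10 dB above the -41 dB threshold.
Input overshoot = R × output overshoot = 30 dB → input = -41 + 30 = -11 dB.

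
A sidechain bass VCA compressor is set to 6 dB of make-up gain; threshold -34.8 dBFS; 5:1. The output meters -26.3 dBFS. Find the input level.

Before make-up, the level was -26.3 − 6 = -32.3 dBFS.
Post-compression overshoot = -32.3 − (-34.8) = 2.5 dB.
Input overshoot = R × output overshoot = 12.5 dB → input = -34.8 + 12.5 = -22.3 dBFS.

-22.3 dBFS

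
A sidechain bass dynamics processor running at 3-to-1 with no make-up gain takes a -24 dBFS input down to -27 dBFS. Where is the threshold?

-28.5 dBFS

Input is 4.5 dB above T (since output overshoot × R = input overshoot: (-27 − T)·3 = -24 − T gives T = -28.5 dBFS).
Check: -28.5 + (-24 − (-28.5))/3 = -28.5 + 1.5 = -27 dBFS. ✓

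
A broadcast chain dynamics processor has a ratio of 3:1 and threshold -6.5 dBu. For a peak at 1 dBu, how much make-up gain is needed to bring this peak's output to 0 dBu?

The peak compresses to -6.5 + 7.5/3 = -4 dBu.
To reach 0 dBu requires 0 − (-4) = 4 dB of make-up.

4 dB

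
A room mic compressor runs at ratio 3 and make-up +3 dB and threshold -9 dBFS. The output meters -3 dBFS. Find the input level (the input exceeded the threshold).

0 dBFS

Stripping the +3 dB make-up gives -6 dBFS at the gain stage.
The compressed level sits -6 − (-9) = 3 dB over threshold.
Before 3:1 compression the overshoot was 3 × 3 = 9 dB, so input = -9 + 9 = 0 dBFS.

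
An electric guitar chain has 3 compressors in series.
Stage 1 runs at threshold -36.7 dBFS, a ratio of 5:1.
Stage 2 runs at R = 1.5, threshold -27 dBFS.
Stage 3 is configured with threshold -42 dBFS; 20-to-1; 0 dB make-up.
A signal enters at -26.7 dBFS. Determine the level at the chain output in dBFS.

-41.635 dBFS

Stage 1: overshoot 10 dB → 10/5 = 2 dB → -34.7 dBFS.
Stage 2: -34.7 dBFS ≤ -27 dBFS, so stage 2 doesn't engage; output -34.7 dBFS.
Stage 3: -34.7 dBFS is 7.3 dB over -42 dBFS; at 20:1 that becomes 0.365 dB over, giving -41.635 dBFS.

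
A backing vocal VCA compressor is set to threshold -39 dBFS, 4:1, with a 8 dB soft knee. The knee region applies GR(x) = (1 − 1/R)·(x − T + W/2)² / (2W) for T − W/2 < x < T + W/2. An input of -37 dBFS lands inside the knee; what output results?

-38.6875 dBFS

x − T + W/2 = -37 − (-39) + 4 = 6.
GR = (1 − 1/4) × 6² / 16 = 0.75 × 36 / 16 = 1.6875 dB.
Output = -37 − 1.6875 = -38.6875 dBFS.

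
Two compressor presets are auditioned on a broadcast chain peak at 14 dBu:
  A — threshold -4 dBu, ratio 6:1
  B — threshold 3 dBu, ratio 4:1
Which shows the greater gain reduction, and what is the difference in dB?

A, by 6.75 dB

A: overshoot 18 dB → output overshoot 3 dB → GR 15 dB.
B: overshoot 11 dB → output overshoot 2.75 dB → GR 8.25 dB.
A reduces 6.75 dB more.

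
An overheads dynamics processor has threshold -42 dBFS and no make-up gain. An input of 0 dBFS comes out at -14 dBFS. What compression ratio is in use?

Input overshoot = 0 − (-42) = 42 dB; output overshoot = -14 − (-42) = 28 dB.
Ratio = 42 / 28 = 1.5.

1.5:1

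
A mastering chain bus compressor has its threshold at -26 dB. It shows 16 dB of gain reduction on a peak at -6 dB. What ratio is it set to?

5:1

Input overshoot = -6 − (-26) = 20 dB.
Output overshoot = 20 − 16 = 4 dB.
Ratio = input overshoot / output overshoot = 20 / 4 = 5.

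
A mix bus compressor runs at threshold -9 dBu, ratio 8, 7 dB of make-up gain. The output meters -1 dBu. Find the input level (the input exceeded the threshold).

Stripping the +7 dB make-up gives -8 dBu at the gain stage.
That's 1 dB above the -9 dBu threshold.
Before 8:1 compression the overshoot was 1 × 8 = 8 dB, so input = -9 + 8 = -1 dBu.

-1 dBu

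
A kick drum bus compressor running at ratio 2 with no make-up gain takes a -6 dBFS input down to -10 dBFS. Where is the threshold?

Let T be the threshold. Output overshoot = (input overshoot)/R, so -10 − T = (-6 − T)/2.
2·(-10 − T) = -6 − T → 1·T = -20 − (-6) = -14.
T = -14/1 = -14 dBFS.

-14 dBFS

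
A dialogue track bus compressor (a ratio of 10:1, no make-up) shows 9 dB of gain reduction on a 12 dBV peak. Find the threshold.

2 dBV

Let T be the threshold. Output overshoot = (input overshoot)/R, so 3 − T = (12 − T)/10.
10·(3 − T) = 12 − T → 9·T = 30 − 12 = 18.
T = 18/9 = 2 dBV.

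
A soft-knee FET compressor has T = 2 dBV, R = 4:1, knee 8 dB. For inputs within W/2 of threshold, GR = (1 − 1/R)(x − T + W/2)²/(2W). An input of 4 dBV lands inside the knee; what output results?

2.3125 dBV

x − T + W/2 = 4 − 2 + 4 = 6.
GR = (1 − 1/4) × 6² / 16 = 0.75 × 36 / 16 = 1.6875 dB.
Output = 4 − 1.6875 = 2.3125 dBV.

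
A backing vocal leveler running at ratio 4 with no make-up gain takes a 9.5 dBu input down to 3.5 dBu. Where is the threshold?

1.5 dBu

Input is 8 dB above T (since output overshoot × R = input overshoot: (3.5 − T)·4 = 9.5 − T gives T = 1.5 dBu).
Check: 1.5 + (9.5 − 1.5)/4 = 1.5 + 2 = 3.5 dBu. ✓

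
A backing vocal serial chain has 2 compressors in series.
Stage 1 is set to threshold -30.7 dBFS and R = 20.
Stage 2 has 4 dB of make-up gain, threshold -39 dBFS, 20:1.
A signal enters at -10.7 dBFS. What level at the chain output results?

-34.535 dBFS

Stage 1: -10.7 dBFS is 20 dB over -30.7 dBFS; at 20:1 that becomes 1 dB over, giving -29.7 dBFS.
Stage 2: -29.7 dBFS is 9.3 dB over -39 dBFS; at 20:1 that becomes 0.465 dB over, giving -38.535 dBFS; +4 dB make-up → -34.535 dBFS.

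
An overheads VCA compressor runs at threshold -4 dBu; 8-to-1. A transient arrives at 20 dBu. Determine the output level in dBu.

-1 dBu

Overshoot: 20 − (-4) = 24 dB.
The 24 dB excess becomes 3 dB after 8:1 reduction.
That puts the output at -1 dBu.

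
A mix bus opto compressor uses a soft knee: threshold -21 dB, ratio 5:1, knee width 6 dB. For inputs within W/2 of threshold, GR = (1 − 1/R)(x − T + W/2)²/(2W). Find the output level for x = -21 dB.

-21.6 dB

x − T + W/2 = -21 − (-21) + 3 = 3.
GR = (1 − 1/5) × 3² / 12 = 0.8 × 9 / 12 = 0.6 dB.
Output = -21 − 0.6 = -21.6 dB.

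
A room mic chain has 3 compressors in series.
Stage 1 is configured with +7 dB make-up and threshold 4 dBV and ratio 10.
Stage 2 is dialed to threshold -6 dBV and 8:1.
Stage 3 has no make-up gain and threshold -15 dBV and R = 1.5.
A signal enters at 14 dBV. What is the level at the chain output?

-7.5 dBV

Stage 1: overshoot 10 dB → 10/10 = 1 dB → 5 dBV; +7 dB make-up → 12 dBV.
Stage 2: overshoot 18 dB → 18/8 = 2.25 dB → -3.75 dBV.
Stage 3: -3.75 dBV is 11.25 dB over -15 dBV; at 1.5:1 that becomes 7.5 dB over, giving -7.5 dBV.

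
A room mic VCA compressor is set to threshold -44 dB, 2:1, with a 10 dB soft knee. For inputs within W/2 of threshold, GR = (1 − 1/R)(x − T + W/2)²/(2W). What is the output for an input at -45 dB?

-45.4 dB

x − T + W/2 = -45 − (-44) + 5 = 4.
GR = (1 − 1/2) × 4² / 20 = 0.5 × 16 / 20 = 0.4 dB.
Output = -45 − 0.4 = -45.4 dB.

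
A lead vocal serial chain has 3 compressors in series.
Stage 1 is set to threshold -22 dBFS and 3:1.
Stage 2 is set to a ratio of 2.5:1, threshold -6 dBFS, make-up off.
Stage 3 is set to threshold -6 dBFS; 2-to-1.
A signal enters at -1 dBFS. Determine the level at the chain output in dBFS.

-15 dBFS

Stage 1: 21 dB above -22 dBFS, reduced 3:1 to 7 dB above → -15 dBFS.
Stage 2: -15 dBFS ≤ -6 dBFS, so stage 2 doesn't engage; output -15 dBFS.
Stage 3: -15 dBFS ≤ -6 dBFS, so stage 3 doesn't engage; output -15 dBFS.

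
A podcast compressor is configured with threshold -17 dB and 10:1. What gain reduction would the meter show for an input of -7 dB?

9 dB

The signal is 10 dB above threshold.
After 10:1 compression the overshoot becomes 10/10 = 1 dB.
So the signal is attenuated by 10 − 1 = 9 dB.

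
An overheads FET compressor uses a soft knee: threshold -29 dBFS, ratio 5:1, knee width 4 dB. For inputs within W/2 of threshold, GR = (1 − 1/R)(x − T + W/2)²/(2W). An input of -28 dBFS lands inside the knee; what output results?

-28.9 dBFS

x − T + W/2 = -28 − (-29) + 2 = 3.
GR = (1 − 1/5) × 3² / 8 = 0.8 × 9 / 8 = 0.9 dB.
Output = -28 − 0.9 = -28.9 dBFS.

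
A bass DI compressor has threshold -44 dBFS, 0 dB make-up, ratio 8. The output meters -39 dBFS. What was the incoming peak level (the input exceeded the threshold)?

-4 dBFS

The compressed level sits -39 − (-44) = 5 dB over threshold.
Undo the ratio: input overshoot = 5 × 8 = 40 dB, giving input = -4 dBFS.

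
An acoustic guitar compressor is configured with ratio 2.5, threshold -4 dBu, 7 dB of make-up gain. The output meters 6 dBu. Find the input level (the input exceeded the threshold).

Remove make-up: 6 − 7 = -1 dBu.
The compressed level sits -1 − (-4) = 3 dB over threshold.
Before 2.5:1 compression the overshoot was 3 × 2.5 = 7.5 dB, so input = -4 + 7.5 = 3.5 dBu.

3.5 dBu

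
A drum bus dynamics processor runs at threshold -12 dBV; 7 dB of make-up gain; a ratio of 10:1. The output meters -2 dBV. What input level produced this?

Stripping the +7 dB make-up gives -9 dBV at the gain stage.
The compressed level sits -9 − (-12) = 3 dB over threshold.
Undo the ratio: input overshoot = 3 × 10 = 30 dB, giving input = 18 dBV.

18 dBV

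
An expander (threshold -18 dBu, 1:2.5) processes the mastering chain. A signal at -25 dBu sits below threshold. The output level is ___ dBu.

-35.5 dBu

Below threshold, a 1:2.5 expander applies gain = (2.5−1)×(T − x) of attenuation.
(2.5−1) × 7 = 10.5 dB, so output = -25 − 10.5 = -35.5 dBu.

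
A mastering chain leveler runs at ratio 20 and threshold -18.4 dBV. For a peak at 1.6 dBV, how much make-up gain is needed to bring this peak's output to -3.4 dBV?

The peak compresses to -18.4 + 20/20 = -17.4 dBV.
To reach -3.4 dBV requires -3.4 − (-17.4) = 14 dB of make-up.

14 dB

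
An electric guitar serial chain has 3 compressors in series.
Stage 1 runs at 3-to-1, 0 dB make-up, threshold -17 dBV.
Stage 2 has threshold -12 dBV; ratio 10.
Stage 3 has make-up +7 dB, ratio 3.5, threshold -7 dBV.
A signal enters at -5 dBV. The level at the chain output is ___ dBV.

Stage 1: -5 dBV is 12 dB over -17 dBV; at 3:1 that becomes 4 dB over, giving -13 dBV.
Stage 2: below threshold (-13 ≤ -12); passes unchanged; output -13 dBV.
Stage 3: below threshold (-13 ≤ -7); passes unchanged; make-up brings it to -6 dBV.

-6 dBV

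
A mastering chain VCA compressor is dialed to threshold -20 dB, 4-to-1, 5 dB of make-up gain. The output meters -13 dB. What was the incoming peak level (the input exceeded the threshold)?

Stripping the +5 dB make-up gives -18 dB at the gain stage.
The compressed level sits -18 − (-20) = 2 dB over threshold.
Input overshoot = R × output overshoot = 8 dB → input = -20 + 8 = -12 dB.

-12 dB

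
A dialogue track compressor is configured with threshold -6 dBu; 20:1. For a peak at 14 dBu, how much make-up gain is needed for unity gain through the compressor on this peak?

Without make-up, output = threshold + overshoot/20 = -6 + 1 = -5 dBu.
Gap to target: 19 dB.

19 dB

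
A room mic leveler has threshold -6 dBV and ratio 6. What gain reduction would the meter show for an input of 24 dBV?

25 dB

Overshoot = 24 − (-6) = 30 dB.
At 6:1, output sits 30/6 = 5 dB above threshold.
So the signal is attenuated by 30 − 5 = 25 dB.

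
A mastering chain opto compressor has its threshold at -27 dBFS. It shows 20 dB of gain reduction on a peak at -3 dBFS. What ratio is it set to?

6:1

Input overshoot = -3 − (-27) = 24 dB.
Output overshoot = 24 − 20 = 4 dB.
Ratio = input overshoot / output overshoot = 24 / 4 = 6.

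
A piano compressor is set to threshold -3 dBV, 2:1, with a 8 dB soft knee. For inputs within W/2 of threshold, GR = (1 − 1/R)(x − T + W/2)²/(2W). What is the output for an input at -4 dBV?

-4.28125 dBV

x − T + W/2 = -4 − (-3) + 4 = 3.
GR = (1 − 1/2) × 3² / 16 = 0.5 × 9 / 16 = 0.28125 dB.
Output = -4 − 0.28125 = -4.28125 dBV.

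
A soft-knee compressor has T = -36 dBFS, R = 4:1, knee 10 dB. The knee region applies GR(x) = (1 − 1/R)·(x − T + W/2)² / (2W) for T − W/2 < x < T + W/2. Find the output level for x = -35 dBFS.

-36.35 dBFS

x − T + W/2 = -35 − (-36) + 5 = 6.
GR = (1 − 1/4) × 6² / 20 = 0.75 × 36 / 20 = 1.35 dB.
Output = -35 − 1.35 = -36.35 dBFS.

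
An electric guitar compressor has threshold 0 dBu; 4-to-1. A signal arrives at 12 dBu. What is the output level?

3 dBu

12 dBu sits 12 dB over threshold.
At 4:1 the overshoot is divided by 4, leaving 3 dB above threshold.
So the level is 0 + 3 = 3 dBu.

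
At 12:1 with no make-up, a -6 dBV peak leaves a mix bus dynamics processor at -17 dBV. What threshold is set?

-18 dBV

Gain reduction = -6 − (-17) = 11 dB; output overshoot = GR / (R − 1) = 11 / 11 = 1 dB.
Threshold = output − output overshoot = -17 − 1 = -18 dBV.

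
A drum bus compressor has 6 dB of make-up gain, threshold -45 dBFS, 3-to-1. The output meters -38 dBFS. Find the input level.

-42 dBFS

Before make-up, the level was -38 − 6 = -44 dBFS.
The compressed level sits -44 − (-45) = 1 dB over threshold.
Before 3:1 compression the overshoot was 1 × 3 = 3 dB, so input = -45 + 3 = -42 dBFS.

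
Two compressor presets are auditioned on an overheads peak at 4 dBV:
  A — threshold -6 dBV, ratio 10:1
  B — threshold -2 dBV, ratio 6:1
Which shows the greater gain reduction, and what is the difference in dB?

A: 10 dB over, compressed to 1 dB over, so 9 dB of GR.
B: 6 dB over, compressed to 1 dB over, so 5 dB of GR.
A applies 4 dB more gain reduction.

A, by 4 dB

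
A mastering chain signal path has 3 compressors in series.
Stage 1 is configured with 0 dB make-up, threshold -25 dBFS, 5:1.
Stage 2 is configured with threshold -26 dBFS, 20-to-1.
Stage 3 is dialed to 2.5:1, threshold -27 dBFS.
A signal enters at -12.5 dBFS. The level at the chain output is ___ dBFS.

-26.53 dBFS

Stage 1: -12.5 dBFS is 12.5 dB over -25 dBFS; at 5:1 that becomes 2.5 dB over, giving -22.5 dBFS.
Stage 2: 3.5 dB above -26 dBFS, reduced 20:1 to 0.175 dB above → -25.825 dBFS.
Stage 3: -25.825 dBFS is 1.175 dB over -27 dBFS; at 2.5:1 that becomes 0.47 dB over, giving -26.53 dBFS.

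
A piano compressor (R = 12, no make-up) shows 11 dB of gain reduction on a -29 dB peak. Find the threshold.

-41 dB

Input is 12 dB above T (since output overshoot × R = input overshoot: (-40 − T)·12 = -29 − T gives T = -41 dB).
Check: -41 + (-29 − (-41))/12 = -41 + 1 = -40 dB. ✓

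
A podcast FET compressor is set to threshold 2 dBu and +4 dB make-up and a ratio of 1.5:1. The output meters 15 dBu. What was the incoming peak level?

Before make-up, the level was 15 − 4 = 11 dBu.
The compressed level sits 11 − 2 = 9 dB over threshold.
Input overshoot = R × output overshoot = 13.5 dB → input = 2 + 13.5 = 15.5 dBu.

15.5 dBu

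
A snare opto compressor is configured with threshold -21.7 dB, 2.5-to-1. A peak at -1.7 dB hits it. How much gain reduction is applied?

The signal is 20 dB above threshold.
At 2.5:1, output sits 20/2.5 = 8 dB above threshold.
GR = overshoot in − overshoot out = 20 − 8 = 12 dB.

12 dB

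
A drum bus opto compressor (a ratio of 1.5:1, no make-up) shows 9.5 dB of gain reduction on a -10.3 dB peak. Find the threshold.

Let T be the threshold. Output overshoot = (input overshoot)/R, so -19.8 − T = (-10.3 − T)/1.5.
1.5·(-19.8 − T) = -10.3 − T → 0.5·T = -29.7 − (-10.3) = -19.4.
T = -19.4/0.5 = -38.8 dB.

-38.8 dB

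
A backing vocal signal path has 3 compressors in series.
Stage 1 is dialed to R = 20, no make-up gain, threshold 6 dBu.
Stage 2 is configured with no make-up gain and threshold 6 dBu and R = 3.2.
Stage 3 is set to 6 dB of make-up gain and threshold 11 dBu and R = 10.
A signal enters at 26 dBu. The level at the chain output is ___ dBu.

Stage 1: 26 dBu is 20 dB over 6 dBu; at 20:1 that becomes 1 dB over, giving 7 dBu.
Stage 2: 7 dBu is 1 dB over 6 dBu; at 3.2:1 that becomes 0.3125 dB over, giving 6.3125 dBu.
Stage 3: 6.3125 dBu ≤ 11 dBu, so stage 3 doesn't engage; make-up brings it to 12.3125 dBu.

12.3125 dBu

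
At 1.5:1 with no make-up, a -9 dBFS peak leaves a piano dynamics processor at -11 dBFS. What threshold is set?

Let T be the threshold. Output overshoot = (input overshoot)/R, so -11 − T = (-9 − T)/1.5.
1.5·(-11 − T) = -9 − T → 0.5·T = -16.5 − (-9) = -7.5.
T = -7.5/0.5 = -15 dBFS.

-15 dBFS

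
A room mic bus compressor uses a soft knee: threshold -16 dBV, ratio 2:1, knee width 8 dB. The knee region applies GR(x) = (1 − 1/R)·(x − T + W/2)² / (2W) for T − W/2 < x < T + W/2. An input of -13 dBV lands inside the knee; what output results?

-14.53125 dBV

x − T + W/2 = -13 − (-16) + 4 = 7.
GR = (1 − 1/2) × 7² / 16 = 0.5 × 49 / 16 = 1.53125 dB.
Output = -13 − 1.53125 = -14.53125 dBV.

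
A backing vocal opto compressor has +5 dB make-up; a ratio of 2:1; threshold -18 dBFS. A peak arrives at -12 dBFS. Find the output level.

-10 dBFS

-12 dBFS sits 6 dB over threshold.
At 2:1 the overshoot is divided by 2, leaving 3 dB above threshold.
That puts the output at -15 dBFS; make-up adds 5 dB, giving -10 dBFS.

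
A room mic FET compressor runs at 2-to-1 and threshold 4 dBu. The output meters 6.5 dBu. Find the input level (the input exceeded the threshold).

The compressed level sits 6.5 − 4 = 2.5 dB over threshold.
Before 2:1 compression the overshoot was 2.5 × 2 = 5 dB, so input = 4 + 5 = 9 dBu.

9 dBu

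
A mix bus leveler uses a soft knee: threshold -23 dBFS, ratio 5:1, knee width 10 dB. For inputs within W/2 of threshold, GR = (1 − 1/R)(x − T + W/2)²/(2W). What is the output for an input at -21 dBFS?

x − T + W/2 = -21 − (-23) + 5 = 7.
GR = (1 − 1/5) × 7² / 20 = 0.8 × 49 / 20 = 1.96 dB.
Output = -21 − 1.96 = -22.96 dBFS.

-22.96 dBFS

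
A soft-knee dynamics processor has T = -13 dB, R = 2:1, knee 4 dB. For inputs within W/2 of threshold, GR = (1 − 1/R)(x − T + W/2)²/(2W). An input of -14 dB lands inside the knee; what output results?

x − T + W/2 = -14 − (-13) + 2 = 1.
GR = (1 − 1/2) × 1² / 8 = 0.5 × 1 / 8 = 0.0625 dB.
Output = -14 − 0.0625 = -14.0625 dB.

-14.0625 dB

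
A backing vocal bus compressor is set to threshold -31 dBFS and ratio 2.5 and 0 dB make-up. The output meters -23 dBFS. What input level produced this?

Post-compression overshoot = -23 − (-31) = 8 dB.
Undo the ratio: input overshoot = 8 × 2.5 = 20 dB, giving input = -11 dBFS.

-11 dBFS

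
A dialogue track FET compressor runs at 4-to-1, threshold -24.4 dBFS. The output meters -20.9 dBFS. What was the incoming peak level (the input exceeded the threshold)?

That's 3.5 dB above the -24.4 dBFS threshold.
Input overshoot = R × output overshoot = 14 dB → input = -24.4 + 14 = -10.4 dBFS.

-10.4 dBFS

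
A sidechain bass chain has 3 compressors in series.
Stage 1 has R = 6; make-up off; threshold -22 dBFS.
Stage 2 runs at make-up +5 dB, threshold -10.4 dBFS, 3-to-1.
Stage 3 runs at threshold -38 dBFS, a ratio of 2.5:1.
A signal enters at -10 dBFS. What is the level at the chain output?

-28.8 dBFS

Stage 1: 12 dB above -22 dBFS, reduced 6:1 to 2 dB above → -20 dBFS.
Stage 2: below threshold (-20 ≤ -10.4); passes unchanged; make-up brings it to -15 dBFS.
Stage 3: -15 dBFS is 23 dB over -38 dBFS; at 2.5:1 that becomes 9.2 dB over, giving -28.8 dBFS.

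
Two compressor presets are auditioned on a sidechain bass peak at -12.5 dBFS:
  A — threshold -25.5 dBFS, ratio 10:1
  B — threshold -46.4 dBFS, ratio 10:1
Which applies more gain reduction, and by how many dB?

A: overshoot 13 dB → output overshoot 1.3 dB → GR 11.7 dB.
B: overshoot 33.9 dB → output overshoot 3.39 dB → GR 30.51 dB.
B reduces 18.81 dB more.

B, by 18.81 dB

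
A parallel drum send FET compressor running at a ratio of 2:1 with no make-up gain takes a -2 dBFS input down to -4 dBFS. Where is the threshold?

-6 dBFS

Input is 4 dB above T (since output overshoot × R = input overshoot: (-4 − T)·2 = -2 − T gives T = -6 dBFS).
Check: -6 + (-2 − (-6))/2 = -6 + 2 = -4 dBFS. ✓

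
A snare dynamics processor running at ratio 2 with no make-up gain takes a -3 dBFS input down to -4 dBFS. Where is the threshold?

-5 dBFS

Gain reduction = -3 − (-4) = 1 dB; output overshoot = GR / (R − 1) = 1 / 1 = 1 dB.
Threshold = output − output overshoot = -4 − 1 = -5 dBFS.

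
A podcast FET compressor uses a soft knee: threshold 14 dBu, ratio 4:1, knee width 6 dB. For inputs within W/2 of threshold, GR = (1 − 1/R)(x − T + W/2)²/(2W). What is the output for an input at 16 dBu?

x − T + W/2 = 16 − 14 + 3 = 5.
GR = (1 − 1/4) × 5² / 12 = 0.75 × 25 / 12 = 1.5625 dB.
Output = 16 − 1.5625 = 14.4375 dBu.

14.4375 dBu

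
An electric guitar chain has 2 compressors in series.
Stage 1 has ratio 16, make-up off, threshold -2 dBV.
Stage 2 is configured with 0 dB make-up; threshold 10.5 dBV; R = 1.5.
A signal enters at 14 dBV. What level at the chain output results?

Stage 1: 14 dBV is 16 dB over -2 dBV; at 16:1 that becomes 1 dB over, giving -1 dBV.
Stage 2: -1 dBV ≤ 10.5 dBV, so stage 2 doesn't engage; output -1 dBV.

-1 dBV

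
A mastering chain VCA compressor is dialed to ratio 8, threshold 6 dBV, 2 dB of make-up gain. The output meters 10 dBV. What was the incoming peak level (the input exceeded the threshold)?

22 dBV

Remove make-up: 10 − 2 = 8 dBV.
The compressed level sits 8 − 6 = 2 dB over threshold.
Input overshoot = R × output overshoot = 16 dB → input = 6 + 16 = 22 dBV.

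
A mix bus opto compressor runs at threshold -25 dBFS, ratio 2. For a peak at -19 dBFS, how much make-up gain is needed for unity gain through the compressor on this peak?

Without make-up, output = threshold + overshoot/2 = -25 + 3 = -22 dBFS.
Gap to target: 3 dB.

3 dB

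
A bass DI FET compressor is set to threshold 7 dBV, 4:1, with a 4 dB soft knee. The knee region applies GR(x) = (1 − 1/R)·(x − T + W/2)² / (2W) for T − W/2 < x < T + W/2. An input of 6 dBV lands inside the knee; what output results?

x − T + W/2 = 6 − 7 + 2 = 1.
GR = (1 − 1/4) × 1² / 8 = 0.75 × 1 / 8 = 0.09375 dB.
Output = 6 − 0.09375 = 5.90625 dBV.

5.90625 dBV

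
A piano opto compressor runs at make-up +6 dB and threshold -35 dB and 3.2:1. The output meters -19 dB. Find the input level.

Remove make-up: -19 − 6 = -25 dB.
The compressed level sits -25 − (-35) = 10 dB over threshold.
Input overshoot = R × output overshoot = 32 dB → input = -35 + 32 = -3 dB.

-3 dB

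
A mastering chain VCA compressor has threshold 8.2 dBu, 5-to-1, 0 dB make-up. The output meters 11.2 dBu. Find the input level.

That's 3 dB above the 8.2 dBu threshold.
Before 5:1 compression the overshoot was 3 × 5 = 15 dB, so input = 8.2 + 15 = 23.2 dBu.

23.2 dBu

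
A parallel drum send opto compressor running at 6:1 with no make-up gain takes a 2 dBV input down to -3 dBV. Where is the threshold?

-4 dBV

Input is 6 dB above T (since output overshoot × R = input overshoot: (-3 − T)·6 = 2 − T gives T = -4 dBV).
Check: -4 + (2 − (-4))/6 = -4 + 1 = -3 dBV. ✓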